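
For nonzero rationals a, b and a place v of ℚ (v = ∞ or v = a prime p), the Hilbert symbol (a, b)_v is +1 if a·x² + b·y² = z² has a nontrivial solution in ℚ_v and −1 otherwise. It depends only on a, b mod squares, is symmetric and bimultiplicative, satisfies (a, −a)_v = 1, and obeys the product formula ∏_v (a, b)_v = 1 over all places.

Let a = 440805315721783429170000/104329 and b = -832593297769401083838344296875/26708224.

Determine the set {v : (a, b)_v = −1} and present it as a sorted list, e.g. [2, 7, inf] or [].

(a, b) ≡ (14246453, -547010035) mod (ℚ^×)²; places V = {2, 3, 5, 7, 11, 13, 17, 19, 23, 29, 31, 37, 53, ∞}.
(a,b)_13: α=3, u≡11; β=3, v≡10 (mod 13); (11|13)=-1, (10|13)=+1; sign (−1)^0·-1^3·+1^3 = -1.
(a,b)_7: α=0, u≡2; β=2, v≡4 (mod 7); (2|7)=+1, (4|7)=+1; sign (−1)^0·+1^2·+1^0 = +1.
(a,b)_2: α=4, β=-8; u≡5, v≡5 (mod 8); ε(u)ε(v)=0·0, αω(v)=4·1, βω(u)=-8·1; sum ≡ 0  ⇒  +1.
(a,b)_53: α=3, u≡47; β=4, v≡39 (mod 53); (47|53)=+1, (39|53)=-1; sign (−1)^0·+1^4·-1^3 = -1.
(a,b)_23: α=3, u≡22; β=1, v≡6 (mod 23); (22|23)=-1, (6|23)=+1; sign (−1)^1·-1^1·+1^3 = +1.
(a,b)_31: α=1, u≡5; β=1, v≡25 (mod 31); (5|31)=+1, (25|31)=+1; sign (−1)^1·+1^1·+1^1 = -1.
(a,b)_∞: sgn(14246453)=+, sgn(-547010035)=−, so +1.
(a,b)_5: α=4, u≡3; β=7, v≡2 (mod 5); (3|5)=-1, (2|5)=-1; sign (−1)^0·-1^7·-1^4 = -1.
(a,b)_3: α=2, u≡2; β=2, v≡2 (mod 3); (2|3)=-1, (2|3)=-1; sign (−1)^0·-1^2·-1^2 = +1.
(a,b)_29: α=1, u≡26; β=1, v≡21 (mod 29); (26|29)=-1, (21|29)=-1; sign (−1)^0·-1^1·-1^1 = +1.
(a,b)_11: α=0, u≡1; β=3, v≡7 (mod 11); (1|11)=+1, (7|11)=-1; sign (−1)^0·+1^3·-1^0 = +1.
(a,b)_19: α=-2, u≡5; β=-2, v≡10 (mod 19); (5|19)=+1, (10|19)=-1; sign (−1)^0·+1^-2·-1^-2 = +1.
(a,b)_37: α=2, u≡16; β=3, v≡6 (mod 37); (16|37)=+1, (6|37)=-1; sign (−1)^0·+1^3·-1^2 = +1.
(a,b)_17: α=-2, u≡12; β=-2, v≡16 (mod 17); (12|17)=-1, (16|17)=+1; sign (−1)^0·-1^-2·+1^-2 = +1.
Ram(14246453, -547010035) = {5, 13, 31, 53}; no ℚ_5-point on the conic.

[5, 13, 31, 53]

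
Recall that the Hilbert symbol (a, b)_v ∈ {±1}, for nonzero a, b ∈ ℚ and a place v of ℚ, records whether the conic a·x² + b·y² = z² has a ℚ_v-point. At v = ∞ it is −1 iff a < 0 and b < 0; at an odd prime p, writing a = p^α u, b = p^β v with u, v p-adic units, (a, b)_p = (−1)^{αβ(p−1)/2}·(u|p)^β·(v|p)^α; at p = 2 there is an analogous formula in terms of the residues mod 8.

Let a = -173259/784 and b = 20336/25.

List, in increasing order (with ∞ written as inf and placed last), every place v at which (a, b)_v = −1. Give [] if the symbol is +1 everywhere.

[3, 41]

Mod squares: a ≡ -2139, b ≡ 1271. Check v ∈ {∞, 2, 3, 5, 7, 23, 31, 41}.
v=31: a=31^1·(≡30), b=31^1·(≡25) mod 31; (30|31)=-1, (25|31)=+1; (−1)^{1·1·15}·(-1)^1·(+1)^1 = +1.
v=7: a=7^-2·(≡6), b=7^0·(≡2) mod 7; (6|7)=-1, (2|7)=+1; (−1)^{-2·0·3}·(-1)^0·(+1)^-2 = +1.
v=41: a=41^0·(≡26), b=41^1·(≡10) mod 41; (26|41)=-1, (10|41)=+1; (−1)^{0·1·20}·(-1)^1·(+1)^0 = -1.
v=5: a=5^0·(≡4), b=5^-2·(≡1) mod 5; (4|5)=+1, (1|5)=+1; (−1)^{0·-2·2}·(+1)^-2·(+1)^0 = +1.
v=∞: -2139 < 0 and 1271 > 0  ⇒  (a,b)_∞ = +1.
v=2: v_2(a)=-4, v_2(b)=4; units ≡ 5, 7 (mod 8); ε·ε+αω+βω = 0·1+-4·0+4·1 ≡ 0  ⇒  (a,b)_2 = +1.
v=23: a=23^1·(≡17), b=23^0·(≡2) mod 23; (17|23)=-1, (2|23)=+1; (−1)^{1·0·11}·(-1)^0·(+1)^1 = +1.
v=3: a=3^5·(≡1), b=3^0·(≡2) mod 3; (1|3)=+1, (2|3)=-1; (−1)^{5·0·1}·(+1)^0·(-1)^5 = -1.
|Ram(-2139, 1271)| = 2, even; anisotropic at {3, 41}.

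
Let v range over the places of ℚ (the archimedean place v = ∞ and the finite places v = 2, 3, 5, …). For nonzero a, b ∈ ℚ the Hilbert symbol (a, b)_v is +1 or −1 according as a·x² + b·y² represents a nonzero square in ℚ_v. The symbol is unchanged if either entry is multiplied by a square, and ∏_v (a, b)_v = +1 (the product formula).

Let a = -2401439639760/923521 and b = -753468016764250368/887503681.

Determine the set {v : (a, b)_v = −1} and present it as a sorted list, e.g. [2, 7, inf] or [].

[2, 3, 5, 23, 29, inf]

Mod squares: a ≡ -85, b ≡ -34017. Check v ∈ {∞, 2, 3, 5, 7, 17, 23, 29, 31}.
v=7: a=7^2·(≡6), b=7^4·(≡3) mod 7; (6|7)=-1, (3|7)=-1; (−1)^{2·4·3}·(-1)^4·(-1)^2 = +1.
v=2: v_2(a)=4, v_2(b)=8; units ≡ 3, 7 (mod 8); ε·ε+αω+βω = 1·1+4·0+8·1 ≡ 1  ⇒  (a,b)_2 = -1.
v=∞: -85 < 0 and -34017 < 0  ⇒  (a,b)_∞ = -1.
v=29: a=29^2·(≡2), b=29^3·(≡4) mod 29; (2|29)=-1, (4|29)=+1; (−1)^{2·3·14}·(-1)^3·(+1)^2 = -1.
v=31: a=31^-4·(≡1), b=31^-6·(≡12) mod 31; (1|31)=+1, (12|31)=-1; (−1)^{-4·-6·15}·(+1)^-6·(-1)^-4 = +1.
v=17: a=17^1·(≡10), b=17^1·(≡11) mod 17; (10|17)=-1, (11|17)=-1; (−1)^{1·1·8}·(-1)^1·(-1)^1 = +1.
v=5: a=5^1·(≡3), b=5^0·(≡2) mod 5; (3|5)=-1, (2|5)=-1; (−1)^{1·0·2}·(-1)^0·(-1)^1 = -1.
v=23: a=23^2·(≡11), b=23^3·(≡9) mod 23; (11|23)=-1, (9|23)=+1; (−1)^{2·3·11}·(-1)^3·(+1)^2 = -1.
v=3: a=3^4·(≡2), b=3^5·(≡1) mod 3; (2|3)=-1, (1|3)=+1; (−1)^{4·5·1}·(-1)^5·(+1)^4 = -1.
Ram(-85, -34017) = {2, 3, 5, 23, 29, ∞}; no ℚ_2-point on the conic.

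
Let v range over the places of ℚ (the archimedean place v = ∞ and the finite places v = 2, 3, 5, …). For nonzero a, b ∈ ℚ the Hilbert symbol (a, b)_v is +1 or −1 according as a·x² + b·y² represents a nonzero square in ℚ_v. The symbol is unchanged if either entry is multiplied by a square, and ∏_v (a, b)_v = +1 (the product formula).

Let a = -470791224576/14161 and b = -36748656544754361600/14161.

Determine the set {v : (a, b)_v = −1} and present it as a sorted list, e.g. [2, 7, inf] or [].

Mod squares: a ≡ -589, b ≡ -589. Check v ∈ {∞, 2, 3, 5, 7, 17, 19, 31}.
v=19: a=19^3·(≡4), b=19^5·(≡1) mod 19; (4|19)=+1, (1|19)=+1; (−1)^{3·5·9}·(+1)^5·(+1)^3 = -1.
v=5: a=5^0·(≡4), b=5^2·(≡1) mod 5; (4|5)=+1, (1|5)=+1; (−1)^{0·2·2}·(+1)^2·(+1)^0 = +1.
v=∞: -589 < 0 and -589 < 0  ⇒  (a,b)_∞ = -1.
v=17: a=17^-2·(≡14), b=17^-2·(≡10) mod 17; (14|17)=-1, (10|17)=-1; (−1)^{-2·-2·8}·(-1)^-2·(-1)^-2 = +1.
v=31: a=31^3·(≡3), b=31^5·(≡15) mod 31; (3|31)=-1, (15|31)=-1; (−1)^{3·5·15}·(-1)^5·(-1)^3 = -1.
v=7: a=7^-2·(≡3), b=7^-2·(≡3) mod 7; (3|7)=-1, (3|7)=-1; (−1)^{-2·-2·3}·(-1)^-2·(-1)^-2 = +1.
v=3: a=3^2·(≡2), b=3^4·(≡2) mod 3; (2|3)=-1, (2|3)=-1; (−1)^{2·4·1}·(-1)^4·(-1)^2 = +1.
v=2: v_2(a)=8, v_2(b)=8; units ≡ 3, 3 (mod 8); ε·ε+αω+βω = 1·1+8·1+8·1 ≡ 1  ⇒  (a,b)_2 = -1.
(-589, -589 / ℚ) ramifies at {2, 19, 31, ∞}: a division algebra.

[2, 19, 31, inf]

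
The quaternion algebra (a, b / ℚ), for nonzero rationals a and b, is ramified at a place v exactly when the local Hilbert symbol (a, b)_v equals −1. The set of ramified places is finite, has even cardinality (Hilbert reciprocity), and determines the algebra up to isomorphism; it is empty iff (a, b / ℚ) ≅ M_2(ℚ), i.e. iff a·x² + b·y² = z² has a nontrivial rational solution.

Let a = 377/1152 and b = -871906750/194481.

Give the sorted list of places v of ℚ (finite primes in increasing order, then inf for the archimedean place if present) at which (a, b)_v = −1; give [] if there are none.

(a, b) ≡ (754, -41470) mod (ℚ^×)²; places V = {2, 3, 5, 7, 11, 13, 29, ∞}.
(a,b)_29: α=1, u≡2; β=3, v≡1 (mod 29); (2|29)=-1, (1|29)=+1; sign (−1)^0·-1^3·+1^1 = -1.
(a,b)_13: α=1, u≡2; β=1, v≡6 (mod 13); (2|13)=-1, (6|13)=-1; sign (−1)^0·-1^1·-1^1 = +1.
(a,b)_2: α=-7, β=1; u≡1, v≡1 (mod 8); ε(u)ε(v)=0·0, αω(v)=-7·0, βω(u)=1·0; sum ≡ 0  ⇒  +1.
(a,b)_3: α=-2, u≡1; β=-4, v≡2 (mod 3); (1|3)=+1, (2|3)=-1; sign (−1)^0·+1^-4·-1^-2 = +1.
(a,b)_5: α=0, u≡1; β=3, v≡1 (mod 5); (1|5)=+1, (1|5)=+1; sign (−1)^0·+1^3·+1^0 = +1.
(a,b)_∞: sgn(754)=+, sgn(-41470)=−, so +1.
(a,b)_11: α=0, u≡10; β=1, v≡1 (mod 11); (10|11)=-1, (1|11)=+1; sign (−1)^0·-1^1·+1^0 = -1.
(a,b)_7: α=0, u≡5; β=-4, v≡5 (mod 7); (5|7)=-1, (5|7)=-1; sign (−1)^0·-1^-4·-1^0 = +1.
(754, -41470 / ℚ) ramifies at {11, 29}: a division algebra.

[11, 29]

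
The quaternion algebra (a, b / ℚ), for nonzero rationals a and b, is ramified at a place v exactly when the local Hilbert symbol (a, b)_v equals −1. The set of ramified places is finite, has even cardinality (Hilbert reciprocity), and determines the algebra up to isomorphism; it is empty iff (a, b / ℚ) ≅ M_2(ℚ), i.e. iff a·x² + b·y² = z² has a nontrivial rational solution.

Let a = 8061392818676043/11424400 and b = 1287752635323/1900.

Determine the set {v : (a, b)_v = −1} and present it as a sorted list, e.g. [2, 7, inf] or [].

Mod squares: a ≡ 42427, b ≡ 1039737. Check v ∈ {∞, 2, 3, 5, 7, 11, 13, 17, 19, 29, 37}.
v=17: a=17^2·(≡5), b=17^1·(≡14) mod 17; (5|17)=-1, (14|17)=-1; (−1)^{2·1·8}·(-1)^1·(-1)^2 = -1.
v=19: a=19^1·(≡12), b=19^-1·(≡14) mod 19; (12|19)=-1, (14|19)=-1; (−1)^{1·-1·9}·(-1)^-1·(-1)^1 = -1.
v=2: v_2(a)=-4, v_2(b)=-2; units ≡ 3, 1 (mod 8); ε·ε+αω+βω = 1·0+-4·0+-2·1 ≡ 0  ⇒  (a,b)_2 = +1.
v=∞: 42427 > 0 and 1039737 > 0  ⇒  (a,b)_∞ = +1.
v=5: a=5^-2·(≡3), b=5^-2·(≡3) mod 5; (3|5)=-1, (3|5)=-1; (−1)^{-2·-2·2}·(-1)^-2·(-1)^-2 = +1.
v=7: a=7^3·(≡6), b=7^4·(≡6) mod 7; (6|7)=-1, (6|7)=-1; (−1)^{3·4·3}·(-1)^4·(-1)^3 = -1.
v=29: a=29^1·(≡7), b=29^1·(≡24) mod 29; (7|29)=+1, (24|29)=+1; (−1)^{1·1·14}·(+1)^1·(+1)^1 = +1.
v=11: a=11^3·(≡6), b=11^2·(≡8) mod 11; (6|11)=-1, (8|11)=-1; (−1)^{3·2·5}·(-1)^2·(-1)^3 = -1.
v=13: a=13^-4·(≡8), b=13^0·(≡12) mod 13; (8|13)=-1, (12|13)=+1; (−1)^{-4·0·6}·(-1)^0·(+1)^-4 = +1.
v=37: a=37^2·(≡30), b=37^1·(≡13) mod 37; (30|37)=+1, (13|37)=-1; (−1)^{2·1·18}·(+1)^1·(-1)^2 = +1.
v=3: a=3^4·(≡1), b=3^5·(≡1) mod 3; (1|3)=+1, (1|3)=+1; (−1)^{4·5·1}·(+1)^5·(+1)^4 = +1.
(42427, 1039737 / ℚ) ramifies at {7, 11, 17, 19}: a division algebra.

[7, 11, 17, 19]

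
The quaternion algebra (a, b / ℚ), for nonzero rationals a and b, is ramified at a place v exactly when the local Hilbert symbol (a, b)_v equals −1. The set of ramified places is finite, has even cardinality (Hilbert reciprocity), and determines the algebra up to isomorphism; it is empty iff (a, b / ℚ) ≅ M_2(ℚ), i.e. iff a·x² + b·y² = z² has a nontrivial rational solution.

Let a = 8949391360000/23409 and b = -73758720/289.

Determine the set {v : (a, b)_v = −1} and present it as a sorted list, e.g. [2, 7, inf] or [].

Mod squares: a ≡ 91, b ≡ -30. Check v ∈ {∞, 2, 3, 5, 7, 13, 17}.
v=3: a=3^-4·(≡1), b=3^1·(≡2) mod 3; (1|3)=+1, (2|3)=-1; (−1)^{-4·1·1}·(+1)^1·(-1)^-4 = +1.
v=∞: 91 > 0 and -30 < 0  ⇒  (a,b)_∞ = +1.
v=7: a=7^5·(≡3), b=7^4·(≡5) mod 7; (3|7)=-1, (5|7)=-1; (−1)^{5·4·3}·(-1)^4·(-1)^5 = -1.
v=5: a=5^4·(≡4), b=5^1·(≡4) mod 5; (4|5)=+1, (4|5)=+1; (−1)^{4·1·2}·(+1)^1·(+1)^4 = +1.
v=2: v_2(a)=16, v_2(b)=11; units ≡ 3, 1 (mod 8); ε·ε+αω+βω = 1·0+16·0+11·1 ≡ 1  ⇒  (a,b)_2 = -1.
v=13: a=13^1·(≡8), b=13^0·(≡10) mod 13; (8|13)=-1, (10|13)=+1; (−1)^{1·0·6}·(-1)^0·(+1)^1 = +1.
v=17: a=17^-2·(≡7), b=17^-2·(≡13) mod 17; (7|17)=-1, (13|17)=+1; (−1)^{-2·-2·8}·(-1)^-2·(+1)^-2 = +1.
|Ram(91, -30)| = 2, even; anisotropic at {2, 7}.

[2, 7]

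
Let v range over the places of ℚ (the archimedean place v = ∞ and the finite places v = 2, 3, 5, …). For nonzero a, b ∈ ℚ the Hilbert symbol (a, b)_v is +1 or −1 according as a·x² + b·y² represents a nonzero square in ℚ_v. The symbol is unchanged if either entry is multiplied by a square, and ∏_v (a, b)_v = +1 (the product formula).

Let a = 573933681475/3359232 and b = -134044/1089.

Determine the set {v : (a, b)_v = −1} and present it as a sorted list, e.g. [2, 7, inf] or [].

Mod squares: a ≡ 975062, b ≡ -33511. Check v ∈ {∞, 2, 3, 5, 7, 11, 23, 31, 41, 47}.
v=11: a=11^1·(≡4), b=11^-2·(≡10) mod 11; (4|11)=+1, (10|11)=-1; (−1)^{1·-2·5}·(+1)^-2·(-1)^1 = -1.
v=23: a=23^1·(≡19), b=23^1·(≡19) mod 23; (19|23)=-1, (19|23)=-1; (−1)^{1·1·11}·(-1)^1·(-1)^1 = -1.
v=3: a=3^-8·(≡2), b=3^-2·(≡2) mod 3; (2|3)=-1, (2|3)=-1; (−1)^{-8·-2·1}·(-1)^-2·(-1)^-8 = +1.
v=5: a=5^2·(≡2), b=5^0·(≡4) mod 5; (2|5)=-1, (4|5)=+1; (−1)^{2·0·2}·(-1)^0·(+1)^2 = +1.
v=31: a=31^2·(≡9), b=31^1·(≡4) mod 31; (9|31)=+1, (4|31)=+1; (−1)^{2·1·15}·(+1)^1·(+1)^2 = +1.
v=41: a=41^1·(≡16), b=41^0·(≡35) mod 41; (16|41)=+1, (35|41)=-1; (−1)^{1·0·20}·(+1)^0·(-1)^1 = -1.
v=47: a=47^1·(≡11), b=47^1·(≡43) mod 47; (11|47)=-1, (43|47)=-1; (−1)^{1·1·23}·(-1)^1·(-1)^1 = -1.
v=7: a=7^2·(≡1), b=7^0·(≡5) mod 7; (1|7)=+1, (5|7)=-1; (−1)^{2·0·3}·(+1)^0·(-1)^2 = +1.
v=2: v_2(a)=-9, v_2(b)=2; units ≡ 3, 1 (mod 8); ε·ε+αω+βω = 1·0+-9·0+2·1 ≡ 0  ⇒  (a,b)_2 = +1.
v=∞: 975062 > 0 and -33511 < 0  ⇒  (a,b)_∞ = +1.
Ram(975062, -33511) = {11, 23, 41, 47}; no ℚ_11-point on the conic.

[11, 23, 41, 47]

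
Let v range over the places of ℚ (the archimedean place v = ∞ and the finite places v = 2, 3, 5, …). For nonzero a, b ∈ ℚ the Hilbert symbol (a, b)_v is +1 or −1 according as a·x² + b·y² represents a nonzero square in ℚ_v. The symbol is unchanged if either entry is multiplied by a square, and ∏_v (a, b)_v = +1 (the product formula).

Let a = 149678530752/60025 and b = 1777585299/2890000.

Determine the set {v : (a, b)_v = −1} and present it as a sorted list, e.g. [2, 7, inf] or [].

[2, 19, 41, 43]

(a, b) ≡ (1708347, 100491) mod (ℚ^×)²; places V = {2, 3, 5, 7, 17, 19, 37, 41, 43, ∞}.
(a,b)_17: α=1, u≡4; β=-2, v≡9 (mod 17); (4|17)=+1, (9|17)=+1; sign (−1)^0·+1^-2·+1^1 = +1.
(a,b)_2: α=6, β=-4; u≡3, v≡3 (mod 8); ε(u)ε(v)=1·1, αω(v)=6·1, βω(u)=-4·1; sum ≡ 1  ⇒  -1.
(a,b)_41: α=1, u≡30; β=1, v≡10 (mod 41); (30|41)=-1, (10|41)=+1; sign (−1)^0·-1^1·+1^1 = -1.
(a,b)_43: α=1, u≡25; β=1, v≡35 (mod 43); (25|43)=+1, (35|43)=+1; sign (−1)^1·+1^1·+1^1 = -1.
(a,b)_37: α=2, u≡2; β=0, v≡27 (mod 37); (2|37)=-1, (27|37)=+1; sign (−1)^0·-1^0·+1^2 = +1.
(a,b)_7: α=-4, u≡4; β=2, v≡3 (mod 7); (4|7)=+1, (3|7)=-1; sign (−1)^0·+1^2·-1^-4 = +1.
(a,b)_5: α=-2, u≡2; β=-4, v≡1 (mod 5); (2|5)=-1, (1|5)=+1; sign (−1)^0·-1^-4·+1^-2 = +1.
(a,b)_∞: sgn(1708347)=+, sgn(100491)=+, so +1.
(a,b)_19: α=1, u≡4; β=3, v≡4 (mod 19); (4|19)=+1, (4|19)=+1; sign (−1)^1·+1^3·+1^1 = -1.
(a,b)_3: α=1, u≡1; β=1, v≡2 (mod 3); (1|3)=+1, (2|3)=-1; sign (−1)^1·+1^1·-1^1 = +1.
|Ram(1708347, 100491)| = 4, even; anisotropic at {2, 19, 41, 43}.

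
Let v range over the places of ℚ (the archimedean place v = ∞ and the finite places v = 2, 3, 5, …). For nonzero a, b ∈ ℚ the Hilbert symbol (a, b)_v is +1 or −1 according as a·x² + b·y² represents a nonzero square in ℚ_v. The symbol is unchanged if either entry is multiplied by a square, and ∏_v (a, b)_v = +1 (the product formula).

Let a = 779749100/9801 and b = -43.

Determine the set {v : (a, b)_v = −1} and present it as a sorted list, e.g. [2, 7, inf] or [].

[29, 37]

Mod squares: a ≡ 46139, b ≡ -43. Check v ∈ {∞, 2, 3, 5, 11, 13, 29, 37, 43}.
v=3: a=3^-4·(≡2), b=3^0·(≡2) mod 3; (2|3)=-1, (2|3)=-1; (−1)^{-4·0·1}·(-1)^0·(-1)^-4 = +1.
v=13: a=13^2·(≡8), b=13^0·(≡9) mod 13; (8|13)=-1, (9|13)=+1; (−1)^{2·0·6}·(-1)^0·(+1)^2 = +1.
v=5: a=5^2·(≡4), b=5^0·(≡2) mod 5; (4|5)=+1, (2|5)=-1; (−1)^{2·0·2}·(+1)^0·(-1)^2 = +1.
v=43: a=43^1·(≡15), b=43^1·(≡42) mod 43; (15|43)=+1, (42|43)=-1; (−1)^{1·1·21}·(+1)^1·(-1)^1 = +1.
v=37: a=37^1·(≡3), b=37^0·(≡31) mod 37; (3|37)=+1, (31|37)=-1; (−1)^{1·0·18}·(+1)^0·(-1)^1 = -1.
v=11: a=11^-2·(≡5), b=11^0·(≡1) mod 11; (5|11)=+1, (1|11)=+1; (−1)^{-2·0·5}·(+1)^0·(+1)^-2 = +1.
v=∞: 46139 > 0 and -43 < 0  ⇒  (a,b)_∞ = +1.
v=2: v_2(a)=2, v_2(b)=0; units ≡ 3, 5 (mod 8); ε·ε+αω+βω = 1·0+2·1+0·1 ≡ 0  ⇒  (a,b)_2 = +1.
v=29: a=29^1·(≡1), b=29^0·(≡15) mod 29; (1|29)=+1, (15|29)=-1; (−1)^{1·0·14}·(+1)^0·(-1)^1 = -1.
|Ram(46139, -43)| = 2, even; anisotropic at {29, 37}.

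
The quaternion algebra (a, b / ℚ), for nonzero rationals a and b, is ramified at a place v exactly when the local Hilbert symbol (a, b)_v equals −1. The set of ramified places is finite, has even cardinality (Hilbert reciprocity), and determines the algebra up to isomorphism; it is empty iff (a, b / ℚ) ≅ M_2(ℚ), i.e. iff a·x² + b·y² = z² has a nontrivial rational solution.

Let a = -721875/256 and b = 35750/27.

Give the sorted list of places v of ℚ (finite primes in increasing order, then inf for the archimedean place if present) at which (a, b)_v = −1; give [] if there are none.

[2, 3, 5, 7, 11, 13]

Mod squares: a ≡ -1155, b ≡ 4290. Check v ∈ {∞, 2, 3, 5, 7, 11, 13}.
v=2: v_2(a)=-8, v_2(b)=1; units ≡ 5, 1 (mod 8); ε·ε+αω+βω = 0·0+-8·0+1·1 ≡ 1  ⇒  (a,b)_2 = -1.
v=∞: -1155 < 0 and 4290 > 0  ⇒  (a,b)_∞ = +1.
v=13: a=13^0·(≡6), b=13^1·(≡7) mod 13; (6|13)=-1, (7|13)=-1; (−1)^{0·1·6}·(-1)^1·(-1)^0 = -1.
v=11: a=11^1·(≡4), b=11^1·(≡1) mod 11; (4|11)=+1, (1|11)=+1; (−1)^{1·1·5}·(+1)^1·(+1)^1 = -1.
v=3: a=3^1·(≡2), b=3^-3·(≡2) mod 3; (2|3)=-1, (2|3)=-1; (−1)^{1·-3·1}·(-1)^-3·(-1)^1 = -1.
v=7: a=7^1·(≡5), b=7^0·(≡6) mod 7; (5|7)=-1, (6|7)=-1; (−1)^{1·0·3}·(-1)^0·(-1)^1 = -1.
v=5: a=5^5·(≡4), b=5^3·(≡3) mod 5; (4|5)=+1, (3|5)=-1; (−1)^{5·3·2}·(+1)^3·(-1)^5 = -1.
(-1155, 4290 / ℚ) ramifies at {2, 3, 5, 7, 11, 13}: a division algebra.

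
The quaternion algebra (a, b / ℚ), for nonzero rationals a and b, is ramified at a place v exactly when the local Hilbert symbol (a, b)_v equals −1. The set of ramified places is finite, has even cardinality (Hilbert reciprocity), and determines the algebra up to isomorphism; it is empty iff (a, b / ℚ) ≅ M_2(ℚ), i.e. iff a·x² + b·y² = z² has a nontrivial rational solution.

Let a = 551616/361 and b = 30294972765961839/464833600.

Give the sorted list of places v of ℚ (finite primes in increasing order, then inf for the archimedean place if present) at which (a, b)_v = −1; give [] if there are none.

(a, b) ≡ (51, 31) mod (ℚ^×)²; places V = {2, 3, 5, 7, 11, 13, 17, 19, 31, ∞}.
(a,b)_5: α=0, u≡1; β=-2, v≡1 (mod 5); (1|5)=+1, (1|5)=+1; sign (−1)^0·+1^-2·+1^0 = +1.
(a,b)_11: α=0, u≡6; β=-2, v≡3 (mod 11); (6|11)=-1, (3|11)=+1; sign (−1)^0·-1^-2·+1^0 = +1.
(a,b)_19: α=-2, u≡8; β=0, v≡12 (mod 19); (8|19)=-1, (12|19)=-1; sign (−1)^0·-1^0·-1^-2 = +1.
(a,b)_13: α=2, u≡4; β=6, v≡5 (mod 13); (4|13)=+1, (5|13)=-1; sign (−1)^0·+1^6·-1^2 = +1.
(a,b)_7: α=0, u≡4; β=-4, v≡5 (mod 7); (4|7)=+1, (5|7)=-1; sign (−1)^0·+1^-4·-1^0 = +1.
(a,b)_31: α=0, u≡28; β=3, v≡10 (mod 31); (28|31)=+1, (10|31)=+1; sign (−1)^0·+1^3·+1^0 = +1.
(a,b)_3: α=1, u≡2; β=6, v≡1 (mod 3); (2|3)=-1, (1|3)=+1; sign (−1)^0·-1^6·+1^1 = +1.
(a,b)_∞: sgn(51)=+, sgn(31)=+, so +1.
(a,b)_17: α=1, u≡3; β=2, v≡3 (mod 17); (3|17)=-1, (3|17)=-1; sign (−1)^0·-1^2·-1^1 = -1.
(a,b)_2: α=6, β=-6; u≡3, v≡7 (mod 8); ε(u)ε(v)=1·1, αω(v)=6·0, βω(u)=-6·1; sum ≡ 1  ⇒  -1.
(51, 31 / ℚ) ramifies at {2, 17}: a division algebra.

[2, 17]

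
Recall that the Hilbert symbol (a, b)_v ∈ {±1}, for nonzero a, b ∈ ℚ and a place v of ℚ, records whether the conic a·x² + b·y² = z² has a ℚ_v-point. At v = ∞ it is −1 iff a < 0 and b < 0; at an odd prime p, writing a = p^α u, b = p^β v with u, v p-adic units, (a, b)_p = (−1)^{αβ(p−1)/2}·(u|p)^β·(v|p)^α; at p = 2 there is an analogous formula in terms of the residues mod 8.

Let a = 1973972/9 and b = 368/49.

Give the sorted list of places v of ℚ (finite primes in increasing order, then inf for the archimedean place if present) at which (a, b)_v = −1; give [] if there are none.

[17, 23]

Mod squares: a ≡ 493493, b ≡ 23. Check v ∈ {∞, 2, 3, 7, 11, 13, 17, 23, 29}.
v=∞: 493493 > 0 and 23 > 0  ⇒  (a,b)_∞ = +1.
v=29: a=29^1·(≡7), b=29^0·(≡1) mod 29; (7|29)=+1, (1|29)=+1; (−1)^{1·0·14}·(+1)^0·(+1)^1 = +1.
v=23: a=23^0·(≡15), b=23^1·(≡13) mod 23; (15|23)=-1, (13|23)=+1; (−1)^{0·1·11}·(-1)^1·(+1)^0 = -1.
v=13: a=13^1·(≡12), b=13^0·(≡3) mod 13; (12|13)=+1, (3|13)=+1; (−1)^{1·0·6}·(+1)^0·(+1)^1 = +1.
v=3: a=3^-2·(≡2), b=3^0·(≡2) mod 3; (2|3)=-1, (2|3)=-1; (−1)^{-2·0·1}·(-1)^0·(-1)^-2 = +1.
v=2: v_2(a)=2, v_2(b)=4; units ≡ 5, 7 (mod 8); ε·ε+αω+βω = 0·1+2·0+4·1 ≡ 0  ⇒  (a,b)_2 = +1.
v=7: a=7^1·(≡4), b=7^-2·(≡4) mod 7; (4|7)=+1, (4|7)=+1; (−1)^{1·-2·3}·(+1)^-2·(+1)^1 = +1.
v=17: a=17^1·(≡12), b=17^0·(≡3) mod 17; (12|17)=-1, (3|17)=-1; (−1)^{1·0·8}·(-1)^0·(-1)^1 = -1.
v=11: a=11^1·(≡1), b=11^0·(≡1) mod 11; (1|11)=+1, (1|11)=+1; (−1)^{1·0·5}·(+1)^0·(+1)^1 = +1.
(493493, 23 / ℚ) ramifies at {17, 23}: a division algebra.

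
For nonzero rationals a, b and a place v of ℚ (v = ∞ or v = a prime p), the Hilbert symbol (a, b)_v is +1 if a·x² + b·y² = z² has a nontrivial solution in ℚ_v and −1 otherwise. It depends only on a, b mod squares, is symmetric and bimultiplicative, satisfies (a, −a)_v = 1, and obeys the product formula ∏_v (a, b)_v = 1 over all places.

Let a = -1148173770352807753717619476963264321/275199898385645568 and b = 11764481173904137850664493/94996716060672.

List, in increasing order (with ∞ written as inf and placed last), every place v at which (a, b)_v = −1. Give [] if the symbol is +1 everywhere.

(a, b) ≡ (-355718, 4301) mod (ℚ^×)²; places V = {2, 3, 7, 11, 13, 17, 19, 23, 29, 37, 43, ∞}.
(a,b)_37: α=3, u≡2; β=2, v≡7 (mod 37); (2|37)=-1, (7|37)=+1; sign (−1)^0·-1^2·+1^3 = +1.
(a,b)_17: α=0, u≡7; β=-1, v≡2 (mod 17); (7|17)=-1, (2|17)=+1; sign (−1)^0·-1^-1·+1^0 = -1.
(a,b)_23: α=5, u≡12; β=3, v≡1 (mod 23); (12|23)=+1, (1|23)=+1; sign (−1)^1·+1^3·+1^5 = -1.
(a,b)_∞: sgn(-355718)=−, sgn(4301)=+, so +1.
(a,b)_11: α=5, u≡8; β=3, v≡6 (mod 11); (8|11)=-1, (6|11)=-1; sign (−1)^1·-1^3·-1^5 = -1.
(a,b)_29: α=6, u≡9; β=4, v≡16 (mod 29); (9|29)=+1, (16|29)=+1; sign (−1)^0·+1^4·+1^6 = +1.
(a,b)_43: α=2, u≡23; β=2, v≡13 (mod 43); (23|43)=+1, (13|43)=+1; sign (−1)^0·+1^2·+1^2 = +1.
(a,b)_7: α=6, u≡1; β=4, v≡3 (mod 7); (1|7)=+1, (3|7)=-1; sign (−1)^0·+1^4·-1^6 = +1.
(a,b)_13: α=2, u≡3; β=2, v≡7 (mod 13); (3|13)=+1, (7|13)=-1; sign (−1)^0·+1^2·-1^2 = +1.
(a,b)_2: α=-23, β=-18; u≡5, v≡5 (mod 8); ε(u)ε(v)=0·0, αω(v)=-23·1, βω(u)=-18·1; sum ≡ 1  ⇒  -1.
(a,b)_3: α=-14, u≡1; β=-10, v≡2 (mod 3); (1|3)=+1, (2|3)=-1; sign (−1)^0·+1^-10·-1^-14 = +1.
(a,b)_19: α=-3, u≡18; β=-2, v≡1 (mod 19); (18|19)=-1, (1|19)=+1; sign (−1)^0·-1^-2·+1^-3 = +1.
(-355718, 4301 / ℚ) ramifies at {2, 11, 17, 23}: a division algebra.

[2, 11, 17, 23]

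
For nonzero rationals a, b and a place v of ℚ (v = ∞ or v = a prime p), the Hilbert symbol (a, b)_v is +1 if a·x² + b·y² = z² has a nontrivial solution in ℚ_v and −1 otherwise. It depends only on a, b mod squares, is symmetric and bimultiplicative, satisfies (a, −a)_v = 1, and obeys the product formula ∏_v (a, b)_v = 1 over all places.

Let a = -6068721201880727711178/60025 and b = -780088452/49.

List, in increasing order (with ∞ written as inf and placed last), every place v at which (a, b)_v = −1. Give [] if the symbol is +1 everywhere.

Mod squares: a ≡ -442, b ≡ -33. Check v ∈ {∞, 2, 3, 5, 7, 11, 13, 17, 19}.
v=19: a=19^2·(≡2), b=19^0·(≡7) mod 19; (2|19)=-1, (7|19)=+1; (−1)^{2·0·9}·(-1)^0·(+1)^2 = +1.
v=3: a=3^2·(≡2), b=3^1·(≡1) mod 3; (2|3)=-1, (1|3)=+1; (−1)^{2·1·1}·(-1)^1·(+1)^2 = -1.
v=13: a=13^5·(≡8), b=13^2·(≡8) mod 13; (8|13)=-1, (8|13)=-1; (−1)^{5·2·6}·(-1)^2·(-1)^5 = -1.
v=5: a=5^-2·(≡2), b=5^0·(≡2) mod 5; (2|5)=-1, (2|5)=-1; (−1)^{-2·0·2}·(-1)^0·(-1)^-2 = +1.
v=2: v_2(a)=1, v_2(b)=2; units ≡ 3, 7 (mod 8); ε·ε+αω+βω = 1·1+1·0+2·1 ≡ 1  ⇒  (a,b)_2 = -1.
v=17: a=17^5·(≡4), b=17^2·(≡4) mod 17; (4|17)=+1, (4|17)=+1; (−1)^{5·2·8}·(+1)^2·(+1)^5 = +1.
v=11: a=11^6·(≡4), b=11^3·(≡2) mod 11; (4|11)=+1, (2|11)=-1; (−1)^{6·3·5}·(+1)^3·(-1)^6 = +1.
v=∞: -442 < 0 and -33 < 0  ⇒  (a,b)_∞ = -1.
v=7: a=7^-4·(≡6), b=7^-2·(≡4) mod 7; (6|7)=-1, (4|7)=+1; (−1)^{-4·-2·3}·(-1)^-2·(+1)^-4 = +1.
|Ram(-442, -33)| = 4, even; anisotropic at {2, 3, 13, ∞}.

[2, 3, 13, inf]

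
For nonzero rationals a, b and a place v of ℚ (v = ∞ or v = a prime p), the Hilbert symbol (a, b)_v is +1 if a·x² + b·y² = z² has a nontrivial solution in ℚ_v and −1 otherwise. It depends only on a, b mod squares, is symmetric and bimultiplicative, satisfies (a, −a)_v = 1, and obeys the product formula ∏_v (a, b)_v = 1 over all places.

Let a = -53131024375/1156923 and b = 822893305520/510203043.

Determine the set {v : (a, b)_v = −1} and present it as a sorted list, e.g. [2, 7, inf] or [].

Mod squares: a ≡ -7293, b ≡ 36465. Check v ∈ {∞, 2, 3, 5, 7, 11, 13, 17, 23}.
v=3: a=3^-7·(≡2), b=3^-9·(≡2) mod 3; (2|3)=-1, (2|3)=-1; (−1)^{-7·-9·1}·(-1)^-9·(-1)^-7 = -1.
v=17: a=17^3·(≡1), b=17^3·(≡11) mod 17; (1|17)=+1, (11|17)=-1; (−1)^{3·3·8}·(+1)^3·(-1)^3 = -1.
v=11: a=11^3·(≡8), b=11^5·(≡1) mod 11; (8|11)=-1, (1|11)=+1; (−1)^{3·5·5}·(-1)^5·(+1)^3 = +1.
v=7: a=7^0·(≡1), b=7^-2·(≡2) mod 7; (1|7)=+1, (2|7)=+1; (−1)^{0·-2·3}·(+1)^-2·(+1)^0 = +1.
v=23: a=23^-2·(≡11), b=23^-2·(≡15) mod 23; (11|23)=-1, (15|23)=-1; (−1)^{-2·-2·11}·(-1)^-2·(-1)^-2 = +1.
v=∞: -7293 < 0 and 36465 > 0  ⇒  (a,b)_∞ = +1.
v=13: a=13^1·(≡5), b=13^1·(≡1) mod 13; (5|13)=-1, (1|13)=+1; (−1)^{1·1·6}·(-1)^1·(+1)^1 = -1.
v=5: a=5^4·(≡2), b=5^1·(≡3) mod 5; (2|5)=-1, (3|5)=-1; (−1)^{4·1·2}·(-1)^1·(-1)^4 = -1.
v=2: v_2(a)=0, v_2(b)=4; units ≡ 3, 1 (mod 8); ε·ε+αω+βω = 1·0+0·0+4·1 ≡ 0  ⇒  (a,b)_2 = +1.
Ram(-7293, 36465) = {3, 5, 13, 17}; no ℚ_3-point on the conic.

[3, 5, 13, 17]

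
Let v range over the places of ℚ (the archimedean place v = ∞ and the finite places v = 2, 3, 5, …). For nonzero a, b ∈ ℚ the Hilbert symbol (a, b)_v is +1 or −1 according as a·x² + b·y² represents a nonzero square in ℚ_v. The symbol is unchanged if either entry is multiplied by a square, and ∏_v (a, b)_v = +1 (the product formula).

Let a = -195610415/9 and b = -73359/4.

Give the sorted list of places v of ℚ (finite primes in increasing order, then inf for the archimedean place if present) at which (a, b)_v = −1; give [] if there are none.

[11, inf]

(a, b) ≡ (-1616615, -8151) mod (ℚ^×)²; places V = {2, 3, 5, 7, 11, 13, 17, 19, ∞}.
(a,b)_7: α=1, u≡6; β=0, v≡2 (mod 7); (6|7)=-1, (2|7)=+1; sign (−1)^0·-1^0·+1^1 = +1.
(a,b)_17: α=1, u≡12; β=0, v≡16 (mod 17); (12|17)=-1, (16|17)=+1; sign (−1)^0·-1^0·+1^1 = +1.
(a,b)_11: α=3, u≡8; β=1, v≡2 (mod 11); (8|11)=-1, (2|11)=-1; sign (−1)^1·-1^1·-1^3 = -1.
(a,b)_19: α=1, u≡4; β=1, v≡18 (mod 19); (4|19)=+1, (18|19)=-1; sign (−1)^1·+1^1·-1^1 = +1.
(a,b)_2: α=0, β=-2; u≡1, v≡1 (mod 8); ε(u)ε(v)=0·0, αω(v)=0·0, βω(u)=-2·0; sum ≡ 0  ⇒  +1.
(a,b)_∞: sgn(-1616615)=−, sgn(-8151)=−, so -1.
(a,b)_13: α=1, u≡10; β=1, v≡3 (mod 13); (10|13)=+1, (3|13)=+1; sign (−1)^0·+1^1·+1^1 = +1.
(a,b)_3: α=-2, u≡1; β=3, v≡1 (mod 3); (1|3)=+1, (1|3)=+1; sign (−1)^0·+1^3·+1^-2 = +1.
(a,b)_5: α=1, u≡3; β=0, v≡4 (mod 5); (3|5)=-1, (4|5)=+1; sign (−1)^0·-1^0·+1^1 = +1.
Ram(-1616615, -8151) = {11, ∞}; no ℚ_11-point on the conic.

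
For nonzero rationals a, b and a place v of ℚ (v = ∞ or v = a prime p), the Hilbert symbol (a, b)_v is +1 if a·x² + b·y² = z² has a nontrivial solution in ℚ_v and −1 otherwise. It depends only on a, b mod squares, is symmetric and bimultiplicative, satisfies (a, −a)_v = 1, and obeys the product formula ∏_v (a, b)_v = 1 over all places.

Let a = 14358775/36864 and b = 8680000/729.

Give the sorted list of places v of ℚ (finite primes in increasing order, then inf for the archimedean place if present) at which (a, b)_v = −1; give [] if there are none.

[37, 43]

(a, b) ≡ (1591, 217) mod (ℚ^×)²; places V = {2, 3, 5, 7, 19, 31, 37, 43, ∞}.
(a,b)_19: α=2, u≡2; β=0, v≡3 (mod 19); (2|19)=-1, (3|19)=-1; sign (−1)^0·-1^0·-1^2 = +1.
(a,b)_31: α=0, u≡8; β=1, v≡16 (mod 31); (8|31)=+1, (16|31)=+1; sign (−1)^0·+1^1·+1^0 = +1.
(a,b)_5: α=2, u≡4; β=4, v≡2 (mod 5); (4|5)=+1, (2|5)=-1; sign (−1)^0·+1^4·-1^2 = +1.
(a,b)_3: α=-2, u≡1; β=-6, v≡1 (mod 3); (1|3)=+1, (1|3)=+1; sign (−1)^0·+1^-6·+1^-2 = +1.
(a,b)_7: α=0, u≡2; β=1, v≡6 (mod 7); (2|7)=+1, (6|7)=-1; sign (−1)^0·+1^1·-1^0 = +1.
(a,b)_∞: sgn(1591)=+, sgn(217)=+, so +1.
(a,b)_43: α=1, u≡42; β=0, v≡33 (mod 43); (42|43)=-1, (33|43)=-1; sign (−1)^0·-1^0·-1^1 = -1.
(a,b)_2: α=-12, β=6; u≡7, v≡1 (mod 8); ε(u)ε(v)=1·0, αω(v)=-12·0, βω(u)=6·0; sum ≡ 0  ⇒  +1.
(a,b)_37: α=1, u≡17; β=0, v≡35 (mod 37); (17|37)=-1, (35|37)=-1; sign (−1)^0·-1^0·-1^1 = -1.
(1591, 217 / ℚ) ramifies at {37, 43}: a division algebra.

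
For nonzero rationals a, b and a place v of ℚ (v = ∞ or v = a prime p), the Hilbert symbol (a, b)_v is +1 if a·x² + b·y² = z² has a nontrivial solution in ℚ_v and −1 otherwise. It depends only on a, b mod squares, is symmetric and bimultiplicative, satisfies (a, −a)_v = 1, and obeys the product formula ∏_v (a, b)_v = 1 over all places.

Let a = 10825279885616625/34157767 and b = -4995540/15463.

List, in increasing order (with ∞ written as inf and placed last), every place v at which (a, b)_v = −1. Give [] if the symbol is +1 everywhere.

(a, b) ≡ (455, -1155) mod (ℚ^×)²; places V = {2, 3, 5, 7, 11, 13, 29, 31, 47, ∞}.
(a,b)_5: α=3, u≡4; β=1, v≡4 (mod 5); (4|5)=+1, (4|5)=+1; sign (−1)^0·+1^1·+1^3 = +1.
(a,b)_2: α=0, β=2; u≡7, v≡5 (mod 8); ε(u)ε(v)=1·0, αω(v)=0·1, βω(u)=2·0; sum ≡ 0  ⇒  +1.
(a,b)_3: α=4, u≡2; β=3, v≡2 (mod 3); (2|3)=-1, (2|3)=-1; sign (−1)^0·-1^3·-1^4 = -1.
(a,b)_∞: sgn(455)=+, sgn(-1155)=−, so +1.
(a,b)_13: α=1, u≡9; β=0, v≡8 (mod 13); (9|13)=+1, (8|13)=-1; sign (−1)^0·+1^0·-1^1 = -1.
(a,b)_29: α=4, u≡25; β=2, v≡25 (mod 29); (25|29)=+1, (25|29)=+1; sign (−1)^0·+1^2·+1^4 = +1.
(a,b)_31: α=2, u≡30; β=0, v≡23 (mod 31); (30|31)=-1, (23|31)=-1; sign (−1)^0·-1^0·-1^2 = +1.
(a,b)_11: α=2, u≡9; β=1, v≡9 (mod 11); (9|11)=+1, (9|11)=+1; sign (−1)^0·+1^1·+1^2 = +1.
(a,b)_7: α=-1, u≡1; β=-1, v≡6 (mod 7); (1|7)=+1, (6|7)=-1; sign (−1)^1·+1^-1·-1^-1 = +1.
(a,b)_47: α=-4, u≡6; β=-2, v≡33 (mod 47); (6|47)=+1, (33|47)=-1; sign (−1)^0·+1^-2·-1^-4 = +1.
Ram(455, -1155) = {3, 13}; no ℚ_3-point on the conic.

[3, 13]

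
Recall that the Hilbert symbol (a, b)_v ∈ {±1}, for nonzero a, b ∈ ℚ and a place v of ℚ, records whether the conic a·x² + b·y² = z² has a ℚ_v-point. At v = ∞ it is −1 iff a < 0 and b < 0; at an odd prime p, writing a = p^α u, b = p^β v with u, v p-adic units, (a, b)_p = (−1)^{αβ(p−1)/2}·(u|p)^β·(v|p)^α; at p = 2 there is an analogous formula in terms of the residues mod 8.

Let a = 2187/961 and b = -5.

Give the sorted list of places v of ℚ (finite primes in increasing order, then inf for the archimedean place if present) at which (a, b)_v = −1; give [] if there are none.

(a, b) ≡ (3, -5) mod (ℚ^×)²; places V = {2, 3, 5, 31, ∞}.
(a,b)_31: α=-2, u≡17; β=0, v≡26 (mod 31); (17|31)=-1, (26|31)=-1; sign (−1)^0·-1^0·-1^-2 = +1.
(a,b)_3: α=7, u≡1; β=0, v≡1 (mod 3); (1|3)=+1, (1|3)=+1; sign (−1)^0·+1^0·+1^7 = +1.
(a,b)_2: α=0, β=0; u≡3, v≡3 (mod 8); ε(u)ε(v)=1·1, αω(v)=0·1, βω(u)=0·1; sum ≡ 1  ⇒  -1.
(a,b)_∞: sgn(3)=+, sgn(-5)=−, so +1.
(a,b)_5: α=0, u≡2; β=1, v≡4 (mod 5); (2|5)=-1, (4|5)=+1; sign (−1)^0·-1^1·+1^0 = -1.
(3, -5 / ℚ) ramifies at {2, 5}: a division algebra.

[2, 5]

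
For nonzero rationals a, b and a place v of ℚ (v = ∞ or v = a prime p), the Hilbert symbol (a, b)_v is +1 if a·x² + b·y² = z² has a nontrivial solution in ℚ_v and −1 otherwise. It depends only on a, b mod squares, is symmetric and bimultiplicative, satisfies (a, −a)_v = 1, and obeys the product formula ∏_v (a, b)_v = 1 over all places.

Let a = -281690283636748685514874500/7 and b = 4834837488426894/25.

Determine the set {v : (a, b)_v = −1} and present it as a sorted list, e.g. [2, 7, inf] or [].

(a, b) ≡ (-55335, 294814) mod (ℚ^×)²; places V = {2, 3, 5, 7, 13, 17, 23, 29, 31, ∞}.
(a,b)_5: α=3, u≡2; β=-2, v≡4 (mod 5); (2|5)=-1, (4|5)=+1; sign (−1)^0·-1^-2·+1^3 = +1.
(a,b)_∞: sgn(-55335)=−, sgn(294814)=+, so +1.
(a,b)_23: α=2, u≡8; β=1, v≡20 (mod 23); (8|23)=+1, (20|23)=-1; sign (−1)^0·+1^1·-1^2 = +1.
(a,b)_7: α=-1, u≡6; β=0, v≡1 (mod 7); (6|7)=-1, (1|7)=+1; sign (−1)^0·-1^0·+1^-1 = +1.
(a,b)_31: α=3, u≡6; β=2, v≡9 (mod 31); (6|31)=-1, (9|31)=+1; sign (−1)^0·-1^2·+1^3 = +1.
(a,b)_13: α=2, u≡2; β=1, v≡2 (mod 13); (2|13)=-1, (2|13)=-1; sign (−1)^0·-1^1·-1^2 = -1.
(a,b)_3: α=11, u≡2; β=10, v≡1 (mod 3); (2|3)=-1, (1|3)=+1; sign (−1)^0·-1^10·+1^11 = +1.
(a,b)_17: α=5, u≡2; β=3, v≡1 (mod 17); (2|17)=+1, (1|17)=+1; sign (−1)^0·+1^3·+1^5 = +1.
(a,b)_2: α=2, β=1; u≡1, v≡7 (mod 8); ε(u)ε(v)=0·1, αω(v)=2·0, βω(u)=1·0; sum ≡ 0  ⇒  +1.
(a,b)_29: α=2, u≡2; β=1, v≡22 (mod 29); (2|29)=-1, (22|29)=+1; sign (−1)^0·-1^1·+1^2 = -1.
Ram(-55335, 294814) = {13, 29}; no ℚ_13-point on the conic.

[13, 29]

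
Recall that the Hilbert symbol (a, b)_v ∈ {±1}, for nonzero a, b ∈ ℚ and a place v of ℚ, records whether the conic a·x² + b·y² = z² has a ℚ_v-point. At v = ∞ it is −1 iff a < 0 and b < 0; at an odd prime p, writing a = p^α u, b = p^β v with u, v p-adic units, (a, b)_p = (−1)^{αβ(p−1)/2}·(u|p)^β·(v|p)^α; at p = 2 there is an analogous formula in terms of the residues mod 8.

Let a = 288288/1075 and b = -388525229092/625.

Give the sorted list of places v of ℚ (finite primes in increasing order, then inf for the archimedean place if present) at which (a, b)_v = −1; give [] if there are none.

[2, 11, 43, 47]

(a, b) ≡ (86086, -5491057) mod (ℚ^×)²; places V = {2, 3, 5, 7, 11, 13, 19, 43, 47, ∞}.
(a,b)_19: α=0, u≡7; β=3, v≡1 (mod 19); (7|19)=+1, (1|19)=+1; sign (−1)^0·+1^3·+1^0 = +1.
(a,b)_11: α=1, u≡9; β=1, v≡3 (mod 11); (9|11)=+1, (3|11)=+1; sign (−1)^1·+1^1·+1^1 = -1.
(a,b)_43: α=-1, u≡23; β=1, v≡25 (mod 43); (23|43)=+1, (25|43)=+1; sign (−1)^1·+1^1·+1^-1 = -1.
(a,b)_47: α=0, u≡33; β=1, v≡40 (mod 47); (33|47)=-1, (40|47)=-1; sign (−1)^0·-1^1·-1^0 = -1.
(a,b)_13: α=1, u≡7; β=1, v≡5 (mod 13); (7|13)=-1, (5|13)=-1; sign (−1)^0·-1^1·-1^1 = +1.
(a,b)_3: α=2, u≡1; β=0, v≡2 (mod 3); (1|3)=+1, (2|3)=-1; sign (−1)^0·+1^0·-1^2 = +1.
(a,b)_7: α=1, u≡6; β=2, v≡2 (mod 7); (6|7)=-1, (2|7)=+1; sign (−1)^0·-1^2·+1^1 = +1.
(a,b)_2: α=5, β=2; u≡3, v≡7 (mod 8); ε(u)ε(v)=1·1, αω(v)=5·0, βω(u)=2·1; sum ≡ 1  ⇒  -1.
(a,b)_∞: sgn(86086)=+, sgn(-5491057)=−, so +1.
(a,b)_5: α=-2, u≡1; β=-4, v≡3 (mod 5); (1|5)=+1, (3|5)=-1; sign (−1)^0·+1^-4·-1^-2 = +1.
|Ram(86086, -5491057)| = 4, even; anisotropic at {2, 11, 43, 47}.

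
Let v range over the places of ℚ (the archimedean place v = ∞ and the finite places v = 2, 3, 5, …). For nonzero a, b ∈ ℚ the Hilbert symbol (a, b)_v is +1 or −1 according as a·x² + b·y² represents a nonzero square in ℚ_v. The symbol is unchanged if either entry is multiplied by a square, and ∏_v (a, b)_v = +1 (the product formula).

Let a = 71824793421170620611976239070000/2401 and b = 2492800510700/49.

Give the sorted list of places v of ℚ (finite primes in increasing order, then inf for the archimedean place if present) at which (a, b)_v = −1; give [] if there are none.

Mod squares: a ≡ 11558443, b ≡ 47122883. Check v ∈ {∞, 2, 5, 7, 13, 23, 29, 31, 43, 53}.
v=31: a=31^3·(≡14), b=31^1·(≡20) mod 31; (14|31)=+1, (20|31)=+1; (−1)^{3·1·15}·(+1)^1·(+1)^3 = -1.
v=5: a=5^4·(≡2), b=5^2·(≡2) mod 5; (2|5)=-1, (2|5)=-1; (−1)^{4·2·2}·(-1)^2·(-1)^4 = +1.
v=23: a=23^7·(≡11), b=23^3·(≡3) mod 23; (11|23)=-1, (3|23)=+1; (−1)^{7·3·11}·(-1)^3·(+1)^7 = +1.
v=2: v_2(a)=4, v_2(b)=2; units ≡ 3, 3 (mod 8); ε·ε+αω+βω = 1·1+4·1+2·1 ≡ 1  ⇒  (a,b)_2 = -1.
v=13: a=13^1·(≡8), b=13^0·(≡11) mod 13; (8|13)=-1, (11|13)=-1; (−1)^{1·0·6}·(-1)^0·(-1)^1 = -1.
v=29: a=29^3·(≡24), b=29^1·(≡23) mod 29; (24|29)=+1, (23|29)=+1; (−1)^{3·1·14}·(+1)^1·(+1)^3 = +1.
v=∞: 11558443 > 0 and 47122883 > 0  ⇒  (a,b)_∞ = +1.
v=53: a=53^2·(≡44), b=53^1·(≡52) mod 53; (44|53)=+1, (52|53)=+1; (−1)^{2·1·26}·(+1)^1·(+1)^2 = +1.
v=7: a=7^-4·(≡2), b=7^-2·(≡3) mod 7; (2|7)=+1, (3|7)=-1; (−1)^{-4·-2·3}·(+1)^-2·(-1)^-4 = +1.
v=43: a=43^3·(≡20), b=43^1·(≡29) mod 43; (20|43)=-1, (29|43)=-1; (−1)^{3·1·21}·(-1)^1·(-1)^3 = -1.
(11558443, 47122883 / ℚ) ramifies at {2, 13, 31, 43}: a division algebra.

[2, 13, 31, 43]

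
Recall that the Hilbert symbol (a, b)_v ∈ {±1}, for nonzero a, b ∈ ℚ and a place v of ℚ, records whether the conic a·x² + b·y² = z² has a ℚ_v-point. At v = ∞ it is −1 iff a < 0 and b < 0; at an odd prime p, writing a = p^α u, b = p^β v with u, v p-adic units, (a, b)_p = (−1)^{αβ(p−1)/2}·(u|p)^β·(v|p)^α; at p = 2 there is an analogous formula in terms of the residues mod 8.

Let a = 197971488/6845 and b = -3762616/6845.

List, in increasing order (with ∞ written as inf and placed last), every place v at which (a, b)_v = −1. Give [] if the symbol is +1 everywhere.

[5, 23]

(a, b) ≡ (56810, -230) mod (ℚ^×)²; places V = {2, 3, 5, 11, 13, 19, 23, 37, ∞}.
(a,b)_5: α=-1, u≡2; β=-1, v≡1 (mod 5); (2|5)=-1, (1|5)=+1; sign (−1)^0·-1^-1·+1^-1 = -1.
(a,b)_37: α=-2, u≡13; β=-2, v≡5 (mod 37); (13|37)=-1, (5|37)=-1; sign (−1)^0·-1^-2·-1^-2 = +1.
(a,b)_23: α=1, u≡2; β=1, v≡12 (mod 23); (2|23)=+1, (12|23)=+1; sign (−1)^1·+1^1·+1^1 = -1.
(a,b)_3: α=2, u≡2; β=0, v≡1 (mod 3); (2|3)=-1, (1|3)=+1; sign (−1)^0·-1^0·+1^2 = +1.
(a,b)_13: α=1, u≡11; β=2, v≡10 (mod 13); (11|13)=-1, (10|13)=+1; sign (−1)^0·-1^2·+1^1 = +1.
(a,b)_∞: sgn(56810)=+, sgn(-230)=−, so +1.
(a,b)_2: α=5, β=3; u≡5, v≡5 (mod 8); ε(u)ε(v)=0·0, αω(v)=5·1, βω(u)=3·1; sum ≡ 0  ⇒  +1.
(a,b)_11: α=2, u≡7; β=2, v≡4 (mod 11); (7|11)=-1, (4|11)=+1; sign (−1)^0·-1^2·+1^2 = +1.
(a,b)_19: α=1, u≡17; β=0, v≡6 (mod 19); (17|19)=+1, (6|19)=+1; sign (−1)^0·+1^0·+1^1 = +1.
(56810, -230 / ℚ) ramifies at {5, 23}: a division algebra.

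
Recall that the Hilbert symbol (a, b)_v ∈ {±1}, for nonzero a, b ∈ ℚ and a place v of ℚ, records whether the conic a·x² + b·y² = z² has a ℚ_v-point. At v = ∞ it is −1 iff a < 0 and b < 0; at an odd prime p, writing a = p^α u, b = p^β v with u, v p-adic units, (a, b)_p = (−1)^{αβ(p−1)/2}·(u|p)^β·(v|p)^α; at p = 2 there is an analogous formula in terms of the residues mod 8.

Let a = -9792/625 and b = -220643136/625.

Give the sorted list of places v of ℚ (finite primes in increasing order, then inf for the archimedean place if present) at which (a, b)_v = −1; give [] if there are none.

(a, b) ≡ (-17, -383061) mod (ℚ^×)²; places V = {2, 3, 5, 7, 17, 29, 37, ∞}.
(a,b)_29: α=0, u≡26; β=1, v≡18 (mod 29); (26|29)=-1, (18|29)=-1; sign (−1)^0·-1^1·-1^0 = -1.
(a,b)_3: α=2, u≡1; β=3, v≡2 (mod 3); (1|3)=+1, (2|3)=-1; sign (−1)^0·+1^3·-1^2 = +1.
(a,b)_7: α=0, u≡4; β=1, v≡3 (mod 7); (4|7)=+1, (3|7)=-1; sign (−1)^0·+1^1·-1^0 = +1.
(a,b)_5: α=-4, u≡3; β=-4, v≡4 (mod 5); (3|5)=-1, (4|5)=+1; sign (−1)^0·-1^-4·+1^-4 = +1.
(a,b)_2: α=6, β=6; u≡7, v≡3 (mod 8); ε(u)ε(v)=1·1, αω(v)=6·1, βω(u)=6·0; sum ≡ 1  ⇒  -1.
(a,b)_∞: sgn(-17)=−, sgn(-383061)=−, so -1.
(a,b)_37: α=0, u≡6; β=1, v≡28 (mod 37); (6|37)=-1, (28|37)=+1; sign (−1)^0·-1^1·+1^0 = -1.
(a,b)_17: α=1, u≡8; β=1, v≡13 (mod 17); (8|17)=+1, (13|17)=+1; sign (−1)^0·+1^1·+1^1 = +1.
(-17, -383061 / ℚ) ramifies at {2, 29, 37, ∞}: a division algebra.

[2, 29, 37, inf]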